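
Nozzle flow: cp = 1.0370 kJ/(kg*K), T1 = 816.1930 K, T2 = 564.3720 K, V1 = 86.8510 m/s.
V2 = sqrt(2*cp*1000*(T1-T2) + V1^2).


dT = 251.8210 K
2*cp*1000*dT = 522276.7540
V1^2 = 7543.0962
V2 = sqrt(529819.8502) = 727.8873 m/s

727.8873 m/s


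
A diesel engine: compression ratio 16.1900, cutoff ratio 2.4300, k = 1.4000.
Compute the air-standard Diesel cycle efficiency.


r^(k-1) = 3.0458
rc^k = 3.4662
eta = 0.5956 = 59.5556%

59.5556%


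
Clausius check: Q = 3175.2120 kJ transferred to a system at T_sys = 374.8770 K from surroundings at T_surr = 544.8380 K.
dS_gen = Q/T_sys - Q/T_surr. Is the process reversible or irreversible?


dS_sys = 3175.2120/374.8770 = 8.4700 kJ/K
dS_surr = -3175.2120/544.8380 = -5.8278 kJ/K
dS_gen = 8.4700 - 5.8278 = 2.6422 kJ/K (irreversible)

dS_gen = 2.6422 kJ/K, irreversible


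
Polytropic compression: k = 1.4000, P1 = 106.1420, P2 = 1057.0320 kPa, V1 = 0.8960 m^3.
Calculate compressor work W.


(k-1)/k = 0.2857
(P2/P1)^exp = 1.9284
W = 3.5000 * 106.1420 * 0.8960 * (1.9284 - 1) = 309.0331 kJ

309.0331 kJ


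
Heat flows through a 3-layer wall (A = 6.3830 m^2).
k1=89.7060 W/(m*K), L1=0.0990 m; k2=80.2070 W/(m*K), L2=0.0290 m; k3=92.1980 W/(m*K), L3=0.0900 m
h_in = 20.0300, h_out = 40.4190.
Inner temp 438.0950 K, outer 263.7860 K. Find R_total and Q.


R_conv_in = 1/(20.0300*6.3830) = 0.0078
R_1 = 0.0990/(89.7060*6.3830) = 0.0002
R_2 = 0.0290/(80.2070*6.3830) = 5.6645e-05
R_3 = 0.0900/(92.1980*6.3830) = 0.0002
R_conv_out = 1/(40.4190*6.3830) = 0.0039
R_total = 0.0121 K/W
Q = 174.3090 / 0.0121 = 14429.4329 W

R_total = 0.0121 K/W, Q = 14429.4329 W


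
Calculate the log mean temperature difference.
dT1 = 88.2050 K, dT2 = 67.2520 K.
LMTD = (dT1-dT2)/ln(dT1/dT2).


dT1/dT2 = 1.3116
ln(dT1/dT2) = 0.2712
LMTD = 20.9530 / 0.2712 = 77.2555 K

77.2555 K


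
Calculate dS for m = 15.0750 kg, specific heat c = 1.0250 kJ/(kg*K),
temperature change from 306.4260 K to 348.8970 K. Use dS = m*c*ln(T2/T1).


T2/T1 = 1.1386
ln(T2/T1) = 0.1298
dS = 15.0750 * 1.0250 * 0.1298 = 2.0057 kJ/K

2.0057 kJ/K


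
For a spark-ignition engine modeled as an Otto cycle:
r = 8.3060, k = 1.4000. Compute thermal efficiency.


r^(k-1) = 2.3322
eta = 1 - 1/2.3322 = 0.5712 = 57.1211%

57.1211%


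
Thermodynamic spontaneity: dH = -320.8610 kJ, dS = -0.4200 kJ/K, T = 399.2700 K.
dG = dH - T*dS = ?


T*dS = 399.2700 * -0.4200 = -167.6934 kJ
dG = -320.8610 + 167.6934 = -153.1676 kJ (spontaneous)

dG = -153.1676 kJ, spontaneous


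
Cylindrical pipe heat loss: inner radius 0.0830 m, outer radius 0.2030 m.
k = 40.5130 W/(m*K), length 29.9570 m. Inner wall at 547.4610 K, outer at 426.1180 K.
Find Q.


dT = 121.3430 K
ln(ro/ri) = 0.8944
Q = 2*pi*40.5130*29.9570*121.3430 / 0.8944 = 1034599.6907 W

1034599.6907 W


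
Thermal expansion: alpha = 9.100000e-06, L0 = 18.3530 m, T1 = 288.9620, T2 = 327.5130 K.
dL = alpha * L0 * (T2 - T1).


dT = 38.5510 K
dL = 9.100000e-06 * 18.3530 * 38.5510 = 0.006438 m
L_final = 18.359438 m

dL = 0.006438 m


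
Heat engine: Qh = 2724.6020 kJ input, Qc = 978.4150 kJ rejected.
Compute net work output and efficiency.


W = 2724.6020 - 978.4150 = 1746.1870 kJ
eta = 1746.1870 / 2724.6020 = 0.6409 = 64.0896%

W = 1746.1870 kJ, eta = 64.0896%


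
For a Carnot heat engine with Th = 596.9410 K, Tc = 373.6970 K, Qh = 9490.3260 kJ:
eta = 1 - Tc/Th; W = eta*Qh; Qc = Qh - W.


eta = 1 - 373.6970/596.9410 = 0.3740
W = 0.3740 * 9490.3260 = 3549.1922 kJ
Qc = 9490.3260 - 3549.1922 = 5941.1338 kJ

eta = 37.3980%, W = 3549.1922 kJ, Qc = 5941.1338 kJ


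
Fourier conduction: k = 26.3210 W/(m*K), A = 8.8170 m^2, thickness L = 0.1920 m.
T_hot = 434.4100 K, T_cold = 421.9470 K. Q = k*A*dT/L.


dT = 12.4630 K
Q = 26.3210 * 8.8170 * 12.4630 / 0.1920 = 15064.1486 W

15064.1486 W


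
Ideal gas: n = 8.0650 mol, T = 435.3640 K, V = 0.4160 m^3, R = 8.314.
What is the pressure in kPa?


P = nRT/V = 8.0650 * 8.314 * 435.3640 / 0.4160
= 29192.2054 / 0.4160 = 70173.5707 Pa = 70.1736 kPa

70.1736 kPa


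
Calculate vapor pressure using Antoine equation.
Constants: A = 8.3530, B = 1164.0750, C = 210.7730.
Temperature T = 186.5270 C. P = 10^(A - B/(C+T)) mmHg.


C+T = 397.3000
B/(C+T) = 2.9300
log10(P) = 8.3530 - 2.9300 = 5.4230
P = 10^5.4230 = 264871.5042 mmHg

264871.5042 mmHg


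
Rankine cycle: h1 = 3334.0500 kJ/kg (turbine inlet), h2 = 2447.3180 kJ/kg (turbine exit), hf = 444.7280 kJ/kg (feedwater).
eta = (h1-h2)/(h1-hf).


W = 886.7320 kJ/kg
Q_in = 2889.3220 kJ/kg
eta = 0.3069 = 30.6900%

eta = 30.6900%


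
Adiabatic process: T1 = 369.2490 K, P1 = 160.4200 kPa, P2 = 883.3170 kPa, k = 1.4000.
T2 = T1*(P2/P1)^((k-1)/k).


(k-1)/k = 0.2857
(P2/P1)^exp = 1.6281
T2 = 369.2490 * 1.6281 = 601.1641 K

601.1641 K


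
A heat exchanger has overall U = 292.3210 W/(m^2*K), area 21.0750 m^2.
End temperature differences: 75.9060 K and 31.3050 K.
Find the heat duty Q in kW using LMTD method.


LMTD = 50.3558 K
Q = 292.3210 * 21.0750 * 50.3558 = 310224.9847 W = 310.2250 kW

310.2250 kW


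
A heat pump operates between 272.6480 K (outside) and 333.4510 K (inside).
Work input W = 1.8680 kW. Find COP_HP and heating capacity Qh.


COP = 333.4510 / 60.8030 = 5.4841
Qh = 5.4841 * 1.8680 = 10.2443 kW

COP = 5.4841, Qh = 10.2443 kW


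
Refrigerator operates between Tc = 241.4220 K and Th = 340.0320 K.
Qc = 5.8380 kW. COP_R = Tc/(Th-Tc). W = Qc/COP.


COP = 241.4220 / 98.6100 = 2.4483
W = 5.8380 / 2.4483 = 2.3846 kW

COP = 2.4483, W = 2.3846 kW


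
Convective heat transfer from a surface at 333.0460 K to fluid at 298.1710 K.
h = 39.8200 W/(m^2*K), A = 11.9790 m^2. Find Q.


dT = 34.8750 K
Q = 39.8200 * 11.9790 * 34.8750 = 16635.5068 W

16635.5068 W


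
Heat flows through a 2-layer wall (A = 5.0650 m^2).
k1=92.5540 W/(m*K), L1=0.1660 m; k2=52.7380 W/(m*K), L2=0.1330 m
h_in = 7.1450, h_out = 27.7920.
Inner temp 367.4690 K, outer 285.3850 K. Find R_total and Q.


R_conv_in = 1/(7.1450*5.0650) = 0.0276
R_1 = 0.1660/(92.5540*5.0650) = 0.0004
R_2 = 0.1330/(52.7380*5.0650) = 0.0005
R_conv_out = 1/(27.7920*5.0650) = 0.0071
R_total = 0.0356 K/W
Q = 82.0840 / 0.0356 = 2306.4845 W

R_total = 0.0356 K/W, Q = 2306.4845 W


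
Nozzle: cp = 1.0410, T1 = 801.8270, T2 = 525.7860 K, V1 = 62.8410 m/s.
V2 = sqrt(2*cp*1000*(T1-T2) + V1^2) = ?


dT = 276.0410 K
2*cp*1000*dT = 574717.3620
V1^2 = 3948.9913
V2 = sqrt(578666.3533) = 760.7012 m/s

760.7012 m/s


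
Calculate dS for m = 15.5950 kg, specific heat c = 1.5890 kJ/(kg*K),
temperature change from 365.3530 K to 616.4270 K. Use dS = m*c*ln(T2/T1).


T2/T1 = 1.6872
ln(T2/T1) = 0.5231
dS = 15.5950 * 1.5890 * 0.5231 = 12.9621 kJ/K

12.9621 kJ/K


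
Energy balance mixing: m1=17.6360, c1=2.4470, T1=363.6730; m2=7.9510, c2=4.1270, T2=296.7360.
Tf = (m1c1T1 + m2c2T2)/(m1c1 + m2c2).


num = 25431.4434
den = 75.9691
Tf = 334.7605 K

334.7605 K


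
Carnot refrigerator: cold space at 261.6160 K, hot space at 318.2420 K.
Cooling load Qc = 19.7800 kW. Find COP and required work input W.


COP = 261.6160 / 56.6260 = 4.6201
W = 19.7800 / 4.6201 = 4.2813 kW

COP = 4.6201, W = 4.2813 kW


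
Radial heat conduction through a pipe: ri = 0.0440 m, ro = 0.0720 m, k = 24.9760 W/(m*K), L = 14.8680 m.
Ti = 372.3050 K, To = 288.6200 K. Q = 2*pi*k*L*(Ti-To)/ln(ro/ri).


dT = 83.6850 K
ln(ro/ri) = 0.4925
Q = 2*pi*24.9760*14.8680*83.6850 / 0.4925 = 396476.4795 W

396476.4795 W


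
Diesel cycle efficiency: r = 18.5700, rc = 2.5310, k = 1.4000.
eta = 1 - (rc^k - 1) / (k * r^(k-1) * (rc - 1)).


r^(k-1) = 3.2175
rc^k = 3.6695
eta = 0.6129 = 61.2916%

61.2916%


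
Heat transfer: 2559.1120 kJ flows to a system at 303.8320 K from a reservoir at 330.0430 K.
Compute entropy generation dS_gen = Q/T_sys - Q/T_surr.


dS_sys = 2559.1120/303.8320 = 8.4228 kJ/K
dS_surr = -2559.1120/330.0430 = -7.7539 kJ/K
dS_gen = 8.4228 - 7.7539 = 0.6689 kJ/K (irreversible)

dS_gen = 0.6689 kJ/K, irreversible


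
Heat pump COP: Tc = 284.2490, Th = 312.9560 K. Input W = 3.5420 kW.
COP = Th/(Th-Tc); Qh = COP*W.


COP = 312.9560 / 28.7070 = 10.9017
Qh = 10.9017 * 3.5420 = 38.6139 kW

COP = 10.9017, Qh = 38.6139 kW


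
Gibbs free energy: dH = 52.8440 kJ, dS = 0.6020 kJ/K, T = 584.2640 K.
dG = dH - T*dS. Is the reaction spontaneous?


T*dS = 584.2640 * 0.6020 = 351.7269 kJ
dG = 52.8440 - 351.7269 = -298.8829 kJ (spontaneous)

dG = -298.8829 kJ, spontaneous


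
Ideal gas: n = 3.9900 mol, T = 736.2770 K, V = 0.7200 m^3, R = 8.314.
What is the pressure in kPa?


P = nRT/V = 3.9900 * 8.314 * 736.2770 / 0.7200
= 24424.4138 / 0.7200 = 33922.7970 Pa = 33.9228 kPa

33.9228 kPa


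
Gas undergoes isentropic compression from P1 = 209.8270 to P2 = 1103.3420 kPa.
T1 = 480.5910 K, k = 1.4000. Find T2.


(k-1)/k = 0.2857
(P2/P1)^exp = 1.6068
T2 = 480.5910 * 1.6068 = 772.2047 K

772.2047 K


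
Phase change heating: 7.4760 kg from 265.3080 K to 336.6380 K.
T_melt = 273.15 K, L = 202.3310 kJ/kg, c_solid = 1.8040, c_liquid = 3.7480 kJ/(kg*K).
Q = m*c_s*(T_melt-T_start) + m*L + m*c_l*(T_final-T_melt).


Q1 (sensible, solid) = 7.4760 * 1.8040 * 7.8420 = 105.7627 kJ
Q2 (latent) = 7.4760 * 202.3310 = 1512.6266 kJ
Q3 (sensible, liquid) = 7.4760 * 3.7480 * 63.4880 = 1778.9368 kJ
Q_total = 3397.3261 kJ

3397.3261 kJ


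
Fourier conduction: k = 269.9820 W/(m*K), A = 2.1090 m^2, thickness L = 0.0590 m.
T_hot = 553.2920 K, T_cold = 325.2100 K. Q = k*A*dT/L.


dT = 228.0820 K
Q = 269.9820 * 2.1090 * 228.0820 / 0.0590 = 2201153.8104 W

2201153.8104 W


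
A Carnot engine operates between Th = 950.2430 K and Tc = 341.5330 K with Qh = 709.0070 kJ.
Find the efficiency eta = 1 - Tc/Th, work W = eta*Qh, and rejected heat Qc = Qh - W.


eta = 1 - 341.5330/950.2430 = 0.6406
W = 0.6406 * 709.0070 = 454.1782 kJ
Qc = 709.0070 - 454.1782 = 254.8288 kJ

eta = 64.0584%, W = 454.1782 kJ, Qc = 254.8288 kJ


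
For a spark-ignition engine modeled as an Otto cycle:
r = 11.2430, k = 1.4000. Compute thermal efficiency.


r^(k-1) = 2.6324
eta = 1 - 1/2.6324 = 0.6201 = 62.0119%

62.0119%


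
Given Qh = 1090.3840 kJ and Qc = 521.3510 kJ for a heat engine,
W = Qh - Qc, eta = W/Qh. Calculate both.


W = 1090.3840 - 521.3510 = 569.0330 kJ
eta = 569.0330 / 1090.3840 = 0.5219 = 52.1865%

W = 569.0330 kJ, eta = 52.1865%


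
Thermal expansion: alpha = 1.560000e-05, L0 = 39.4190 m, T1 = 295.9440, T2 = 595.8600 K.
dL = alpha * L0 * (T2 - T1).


dT = 299.9160 K
dL = 1.560000e-05 * 39.4190 * 299.9160 = 0.184429 m
L_final = 39.603429 m

dL = 0.184429 m


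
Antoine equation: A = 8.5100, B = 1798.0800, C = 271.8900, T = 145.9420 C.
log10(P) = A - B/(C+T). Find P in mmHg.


C+T = 417.8320
B/(C+T) = 4.3034
log10(P) = 8.5100 - 4.3034 = 4.2066
P = 10^4.2066 = 16093.2452 mmHg

16093.2452 mmHg


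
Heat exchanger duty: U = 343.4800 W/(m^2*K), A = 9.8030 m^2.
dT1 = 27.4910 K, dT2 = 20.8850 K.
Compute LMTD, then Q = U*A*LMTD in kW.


LMTD = 24.0369 K
Q = 343.4800 * 9.8030 * 24.0369 = 80935.4657 W = 80.9355 kW

80.9355 kW


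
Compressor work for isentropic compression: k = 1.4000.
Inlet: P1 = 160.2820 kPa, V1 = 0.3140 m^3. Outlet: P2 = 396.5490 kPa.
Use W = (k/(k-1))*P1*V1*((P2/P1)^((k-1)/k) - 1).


(k-1)/k = 0.2857
(P2/P1)^exp = 1.2954
W = 3.5000 * 160.2820 * 0.3140 * (1.2954 - 1) = 52.0345 kJ

52.0345 kJ


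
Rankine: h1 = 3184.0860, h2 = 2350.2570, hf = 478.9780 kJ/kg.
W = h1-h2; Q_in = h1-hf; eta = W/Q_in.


W = 833.8290 kJ/kg
Q_in = 2705.1080 kJ/kg
eta = 0.3082 = 30.8242%

eta = 30.8242%


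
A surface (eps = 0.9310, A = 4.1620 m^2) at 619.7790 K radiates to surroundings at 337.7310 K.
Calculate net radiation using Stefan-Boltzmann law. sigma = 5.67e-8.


T^4 = 1.4755e+11
Tsurr^4 = 1.3010e+10
Q = 0.9310 * 5.67e-8 * 4.1620 * 1.3454e+11 = 29559.3328 W

29559.3328 W


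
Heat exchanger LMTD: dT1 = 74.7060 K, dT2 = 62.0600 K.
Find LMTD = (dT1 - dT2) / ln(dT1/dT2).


dT1/dT2 = 1.2038
ln(dT1/dT2) = 0.1855
LMTD = 12.6460 / 0.1855 = 68.1877 K

68.1877 K


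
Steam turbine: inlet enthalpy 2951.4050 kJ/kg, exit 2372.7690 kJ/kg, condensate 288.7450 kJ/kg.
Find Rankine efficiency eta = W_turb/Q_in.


W = 578.6360 kJ/kg
Q_in = 2662.6600 kJ/kg
eta = 0.2173 = 21.7315%

eta = 21.7315%


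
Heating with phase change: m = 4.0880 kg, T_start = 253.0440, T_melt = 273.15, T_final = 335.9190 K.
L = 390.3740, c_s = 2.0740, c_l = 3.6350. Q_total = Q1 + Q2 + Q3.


Q1 (sensible, solid) = 4.0880 * 2.0740 * 20.1060 = 170.4690 kJ
Q2 (latent) = 4.0880 * 390.3740 = 1595.8489 kJ
Q3 (sensible, liquid) = 4.0880 * 3.6350 * 62.7690 = 932.7398 kJ
Q_total = 2699.0577 kJ

2699.0577 kJ


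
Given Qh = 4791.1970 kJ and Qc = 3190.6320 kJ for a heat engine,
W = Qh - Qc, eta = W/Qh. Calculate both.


W = 4791.1970 - 3190.6320 = 1600.5650 kJ
eta = 1600.5650 / 4791.1970 = 0.3341 = 33.4064%

W = 1600.5650 kJ, eta = 33.4064%


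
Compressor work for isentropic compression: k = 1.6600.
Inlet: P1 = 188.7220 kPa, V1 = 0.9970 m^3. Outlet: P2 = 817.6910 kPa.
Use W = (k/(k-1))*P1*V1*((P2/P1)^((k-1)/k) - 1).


(k-1)/k = 0.3976
(P2/P1)^exp = 1.7913
W = 2.5152 * 188.7220 * 0.9970 * (1.7913 - 1) = 374.4829 kJ

374.4829 kJ


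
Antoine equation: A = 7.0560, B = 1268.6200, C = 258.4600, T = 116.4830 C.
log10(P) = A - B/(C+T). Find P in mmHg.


C+T = 374.9430
B/(C+T) = 3.3835
log10(P) = 7.0560 - 3.3835 = 3.6725
P = 10^3.6725 = 4704.3437 mmHg

4704.3437 mmHg


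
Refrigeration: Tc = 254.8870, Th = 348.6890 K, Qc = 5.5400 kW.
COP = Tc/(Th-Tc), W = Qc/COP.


COP = 254.8870 / 93.8020 = 2.7173
W = 5.5400 / 2.7173 = 2.0388 kW

COP = 2.7173, W = 2.0388 kW


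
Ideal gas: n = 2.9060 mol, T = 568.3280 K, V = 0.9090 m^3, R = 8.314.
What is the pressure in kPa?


P = nRT/V = 2.9060 * 8.314 * 568.3280 / 0.9090
= 13731.0796 / 0.9090 = 15105.6981 Pa = 15.1057 kPa

15.1057 kPa


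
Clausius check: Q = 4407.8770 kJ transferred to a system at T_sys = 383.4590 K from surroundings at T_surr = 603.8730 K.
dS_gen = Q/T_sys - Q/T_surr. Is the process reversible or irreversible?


dS_sys = 4407.8770/383.4590 = 11.4950 kJ/K
dS_surr = -4407.8770/603.8730 = -7.2993 kJ/K
dS_gen = 11.4950 - 7.2993 = 4.1957 kJ/K (irreversible)

dS_gen = 4.1957 kJ/K, irreversible


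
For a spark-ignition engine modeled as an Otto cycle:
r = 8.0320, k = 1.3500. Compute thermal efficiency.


r^(k-1) = 2.0734
eta = 1 - 1/2.0734 = 0.5177 = 51.7706%

51.7706%


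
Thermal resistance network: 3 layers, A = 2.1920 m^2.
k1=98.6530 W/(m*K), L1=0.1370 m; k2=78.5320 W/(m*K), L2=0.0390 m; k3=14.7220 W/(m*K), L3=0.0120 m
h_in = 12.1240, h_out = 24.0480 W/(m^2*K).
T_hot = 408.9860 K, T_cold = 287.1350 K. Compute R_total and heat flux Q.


R_conv_in = 1/(12.1240*2.1920) = 0.0376
R_1 = 0.1370/(98.6530*2.1920) = 0.0006
R_2 = 0.0390/(78.5320*2.1920) = 0.0002
R_3 = 0.0120/(14.7220*2.1920) = 0.0004
R_conv_out = 1/(24.0480*2.1920) = 0.0190
R_total = 0.0578 K/W
Q = 121.8510 / 0.0578 = 2107.0287 W

R_total = 0.0578 K/W, Q = 2107.0287 W


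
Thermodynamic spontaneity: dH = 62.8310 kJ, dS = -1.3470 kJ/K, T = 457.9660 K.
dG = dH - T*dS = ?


T*dS = 457.9660 * -1.3470 = -616.8802 kJ
dG = 62.8310 + 616.8802 = 679.7112 kJ (non-spontaneous)

dG = 679.7112 kJ, non-spontaneous


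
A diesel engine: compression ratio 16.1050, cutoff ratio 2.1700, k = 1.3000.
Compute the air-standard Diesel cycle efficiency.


r^(k-1) = 2.3019
rc^k = 2.7378
eta = 0.5037 = 50.3664%

50.3664%


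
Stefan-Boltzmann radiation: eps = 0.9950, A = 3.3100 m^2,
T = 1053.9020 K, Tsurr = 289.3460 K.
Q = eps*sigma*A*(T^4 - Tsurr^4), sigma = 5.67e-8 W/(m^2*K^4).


T^4 = 1.2337e+12
Tsurr^4 = 7.0092e+09
Q = 0.9950 * 5.67e-8 * 3.3100 * 1.2267e+12 = 229065.9480 W

229065.9480 W


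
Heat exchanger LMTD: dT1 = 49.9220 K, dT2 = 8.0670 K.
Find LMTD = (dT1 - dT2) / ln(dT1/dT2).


dT1/dT2 = 6.1884
ln(dT1/dT2) = 1.8227
LMTD = 41.8550 / 1.8227 = 22.9634 K

22.9634 K


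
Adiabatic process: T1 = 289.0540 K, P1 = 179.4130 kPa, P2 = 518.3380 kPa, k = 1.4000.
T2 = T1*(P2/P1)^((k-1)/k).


(k-1)/k = 0.2857
(P2/P1)^exp = 1.3541
T2 = 289.0540 * 1.3541 = 391.4033 K

391.4033 K


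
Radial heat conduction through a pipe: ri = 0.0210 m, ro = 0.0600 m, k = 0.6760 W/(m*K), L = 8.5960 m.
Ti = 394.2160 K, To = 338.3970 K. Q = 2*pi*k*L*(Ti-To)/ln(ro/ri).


dT = 55.8190 K
ln(ro/ri) = 1.0498
Q = 2*pi*0.6760*8.5960*55.8190 / 1.0498 = 1941.2850 W

1941.2850 W


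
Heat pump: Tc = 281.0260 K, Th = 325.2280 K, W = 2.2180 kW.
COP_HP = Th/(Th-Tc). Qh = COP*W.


COP = 325.2280 / 44.2020 = 7.3578
Qh = 7.3578 * 2.2180 = 16.3195 kW

COP = 7.3578, Qh = 16.3195 kW


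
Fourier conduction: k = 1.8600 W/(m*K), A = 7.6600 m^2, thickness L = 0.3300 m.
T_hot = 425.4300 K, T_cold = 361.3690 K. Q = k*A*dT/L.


dT = 64.0610 K
Q = 1.8600 * 7.6600 * 64.0610 / 0.3300 = 2765.8046 W

2765.8046 W


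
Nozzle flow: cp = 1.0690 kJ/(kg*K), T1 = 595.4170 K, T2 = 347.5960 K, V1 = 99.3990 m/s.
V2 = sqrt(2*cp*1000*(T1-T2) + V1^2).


dT = 247.8210 K
2*cp*1000*dT = 529841.2980
V1^2 = 9880.1612
V2 = sqrt(539721.4592) = 734.6574 m/s

734.6574 m/s


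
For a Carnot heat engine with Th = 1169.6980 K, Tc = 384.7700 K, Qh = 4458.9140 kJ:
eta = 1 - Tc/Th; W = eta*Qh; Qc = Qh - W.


eta = 1 - 384.7700/1169.6980 = 0.6711
W = 0.6711 * 4458.9140 = 2992.1625 kJ
Qc = 4458.9140 - 2992.1625 = 1466.7515 kJ

eta = 67.1052%, W = 2992.1625 kJ, Qc = 1466.7515 kJ


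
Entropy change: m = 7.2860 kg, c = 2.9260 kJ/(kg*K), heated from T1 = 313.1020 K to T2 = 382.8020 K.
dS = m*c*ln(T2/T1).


T2/T1 = 1.2226
ln(T2/T1) = 0.2010
dS = 7.2860 * 2.9260 * 0.2010 = 4.2848 kJ/K

4.2848 kJ/K


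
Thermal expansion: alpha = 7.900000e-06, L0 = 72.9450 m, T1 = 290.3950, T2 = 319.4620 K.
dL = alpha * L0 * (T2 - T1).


dT = 29.0670 K
dL = 7.900000e-06 * 72.9450 * 29.0670 = 0.016750 m
L_final = 72.961750 m

dL = 0.016750 m


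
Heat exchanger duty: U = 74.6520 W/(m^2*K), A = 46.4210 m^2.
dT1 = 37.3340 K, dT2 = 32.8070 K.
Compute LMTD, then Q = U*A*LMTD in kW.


LMTD = 35.0217 K
Q = 74.6520 * 46.4210 * 35.0217 = 121365.0876 W = 121.3651 kW

121.3651 kW


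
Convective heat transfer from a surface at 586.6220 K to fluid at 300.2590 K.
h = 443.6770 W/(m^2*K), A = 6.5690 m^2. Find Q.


dT = 286.3630 K
Q = 443.6770 * 6.5690 * 286.3630 = 834609.0336 W

834609.0336 W


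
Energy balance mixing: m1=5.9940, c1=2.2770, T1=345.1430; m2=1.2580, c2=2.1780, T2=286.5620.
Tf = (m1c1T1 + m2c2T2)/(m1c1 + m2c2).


num = 5495.7864
den = 16.3883
Tf = 335.3489 K

335.3489 K


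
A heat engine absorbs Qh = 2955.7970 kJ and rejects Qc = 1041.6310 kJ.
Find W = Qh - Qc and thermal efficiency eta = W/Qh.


W = 2955.7970 - 1041.6310 = 1914.1660 kJ
eta = 1914.1660 / 2955.7970 = 0.6476 = 64.7597%

W = 1914.1660 kJ, eta = 64.7597%


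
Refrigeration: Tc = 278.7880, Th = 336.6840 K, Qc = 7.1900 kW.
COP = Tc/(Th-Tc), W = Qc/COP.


COP = 278.7880 / 57.8960 = 4.8153
W = 7.1900 / 4.8153 = 1.4931 kW

COP = 4.8153, W = 1.4931 kW


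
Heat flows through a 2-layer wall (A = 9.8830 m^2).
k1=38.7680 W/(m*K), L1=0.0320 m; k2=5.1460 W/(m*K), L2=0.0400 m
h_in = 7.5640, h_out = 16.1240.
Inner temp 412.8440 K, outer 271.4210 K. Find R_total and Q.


R_conv_in = 1/(7.5640*9.8830) = 0.0134
R_1 = 0.0320/(38.7680*9.8830) = 8.3519e-05
R_2 = 0.0400/(5.1460*9.8830) = 0.0008
R_conv_out = 1/(16.1240*9.8830) = 0.0063
R_total = 0.0205 K/W
Q = 141.4230 / 0.0205 = 6891.1496 W

R_total = 0.0205 K/W, Q = 6891.1496 W


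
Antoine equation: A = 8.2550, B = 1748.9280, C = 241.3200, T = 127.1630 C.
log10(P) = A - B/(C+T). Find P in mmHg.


C+T = 368.4830
B/(C+T) = 4.7463
log10(P) = 8.2550 - 4.7463 = 3.5087
P = 10^3.5087 = 3226.3224 mmHg

3226.3224 mmHg


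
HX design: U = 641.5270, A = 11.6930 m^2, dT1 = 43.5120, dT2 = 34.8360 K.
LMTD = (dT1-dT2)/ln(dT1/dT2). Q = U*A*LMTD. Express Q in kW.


LMTD = 39.0133 K
Q = 641.5270 * 11.6930 * 39.0133 = 292653.7594 W = 292.6538 kW

292.6538 kW


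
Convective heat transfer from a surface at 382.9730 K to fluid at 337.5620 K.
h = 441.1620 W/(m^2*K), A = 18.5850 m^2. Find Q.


dT = 45.4110 K
Q = 441.1620 * 18.5850 * 45.4110 = 372324.5969 W

372324.5969 W


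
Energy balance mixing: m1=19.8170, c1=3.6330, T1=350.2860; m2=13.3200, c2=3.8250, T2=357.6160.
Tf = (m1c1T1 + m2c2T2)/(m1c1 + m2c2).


num = 43439.0746
den = 122.9442
Tf = 353.3236 K

353.3236 K


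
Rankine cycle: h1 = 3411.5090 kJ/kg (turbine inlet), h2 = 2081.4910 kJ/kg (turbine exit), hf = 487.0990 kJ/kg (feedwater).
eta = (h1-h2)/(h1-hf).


W = 1330.0180 kJ/kg
Q_in = 2924.4100 kJ/kg
eta = 0.4548 = 45.4799%

eta = 45.4799%


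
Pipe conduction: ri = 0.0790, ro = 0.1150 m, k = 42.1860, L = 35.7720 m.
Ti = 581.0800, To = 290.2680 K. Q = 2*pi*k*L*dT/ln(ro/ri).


dT = 290.8120 K
ln(ro/ri) = 0.3755
Q = 2*pi*42.1860*35.7720*290.8120 / 0.3755 = 7343650.6256 W

7343650.6256 W


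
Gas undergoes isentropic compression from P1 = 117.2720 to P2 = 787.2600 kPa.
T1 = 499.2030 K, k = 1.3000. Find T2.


(k-1)/k = 0.2308
(P2/P1)^exp = 1.5518
T2 = 499.2030 * 1.5518 = 774.6504 K

774.6504 K


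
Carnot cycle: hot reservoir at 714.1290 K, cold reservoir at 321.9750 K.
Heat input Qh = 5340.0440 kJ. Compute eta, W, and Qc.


eta = 1 - 321.9750/714.1290 = 0.5491
W = 0.5491 * 5340.0440 = 2932.4108 kJ
Qc = 5340.0440 - 2932.4108 = 2407.6332 kJ

eta = 54.9136%, W = 2932.4108 kJ, Qc = 2407.6332 kJ


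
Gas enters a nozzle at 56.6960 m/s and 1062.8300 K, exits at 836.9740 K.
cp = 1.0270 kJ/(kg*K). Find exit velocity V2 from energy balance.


dT = 225.8560 K
2*cp*1000*dT = 463908.2240
V1^2 = 3214.4364
V2 = sqrt(467122.6604) = 683.4637 m/s

683.4637 m/s


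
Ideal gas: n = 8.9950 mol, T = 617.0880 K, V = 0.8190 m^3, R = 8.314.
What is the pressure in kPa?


P = nRT/V = 8.9950 * 8.314 * 617.0880 / 0.8190
= 46148.5743 / 0.8190 = 56347.4656 Pa = 56.3475 kPa

56.3475 kPa


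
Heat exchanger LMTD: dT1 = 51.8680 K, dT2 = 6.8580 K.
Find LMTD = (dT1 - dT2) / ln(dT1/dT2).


dT1/dT2 = 7.5631
ln(dT1/dT2) = 2.0233
LMTD = 45.0100 / 2.0233 = 22.2460 K

22.2460 K


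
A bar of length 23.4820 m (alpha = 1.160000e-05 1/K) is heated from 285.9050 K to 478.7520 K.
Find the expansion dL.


dT = 192.8470 K
dL = 1.160000e-05 * 23.4820 * 192.8470 = 0.052530 m
L_final = 23.534530 m

dL = 0.052530 m


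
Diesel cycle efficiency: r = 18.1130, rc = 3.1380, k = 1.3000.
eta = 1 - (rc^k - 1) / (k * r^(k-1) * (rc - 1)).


r^(k-1) = 2.3845
rc^k = 4.4223
eta = 0.4836 = 48.3618%

48.3618%


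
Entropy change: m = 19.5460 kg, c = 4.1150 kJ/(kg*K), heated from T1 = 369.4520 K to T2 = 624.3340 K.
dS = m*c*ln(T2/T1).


T2/T1 = 1.6899
ln(T2/T1) = 0.5247
dS = 19.5460 * 4.1150 * 0.5247 = 42.1997 kJ/K

42.1997 kJ/K


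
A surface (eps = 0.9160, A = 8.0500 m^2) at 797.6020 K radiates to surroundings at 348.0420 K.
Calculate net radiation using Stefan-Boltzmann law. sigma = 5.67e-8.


T^4 = 4.0471e+11
Tsurr^4 = 1.4673e+10
Q = 0.9160 * 5.67e-8 * 8.0500 * 3.9004e+11 = 163072.5903 W

163072.5903 W


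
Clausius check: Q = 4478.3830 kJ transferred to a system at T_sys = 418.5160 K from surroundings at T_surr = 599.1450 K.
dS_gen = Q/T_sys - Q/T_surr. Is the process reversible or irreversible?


dS_sys = 4478.3830/418.5160 = 10.7006 kJ/K
dS_surr = -4478.3830/599.1450 = -7.4746 kJ/K
dS_gen = 10.7006 - 7.4746 = 3.2260 kJ/K (irreversible)

dS_gen = 3.2260 kJ/K, irreversible


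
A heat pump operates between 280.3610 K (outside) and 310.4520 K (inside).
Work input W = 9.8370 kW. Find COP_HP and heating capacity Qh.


COP = 310.4520 / 30.0910 = 10.3171
Qh = 10.3171 * 9.8370 = 101.4894 kW

COP = 10.3171, Qh = 101.4894 kW


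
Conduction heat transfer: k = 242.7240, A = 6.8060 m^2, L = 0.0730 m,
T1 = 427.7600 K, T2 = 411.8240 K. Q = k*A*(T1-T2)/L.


dT = 15.9360 K
Q = 242.7240 * 6.8060 * 15.9360 / 0.0730 = 360629.3974 W

360629.3974 W


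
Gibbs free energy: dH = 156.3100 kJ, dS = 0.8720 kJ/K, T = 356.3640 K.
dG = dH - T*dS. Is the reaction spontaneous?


T*dS = 356.3640 * 0.8720 = 310.7494 kJ
dG = 156.3100 - 310.7494 = -154.4394 kJ (spontaneous)

dG = -154.4394 kJ, spontaneous


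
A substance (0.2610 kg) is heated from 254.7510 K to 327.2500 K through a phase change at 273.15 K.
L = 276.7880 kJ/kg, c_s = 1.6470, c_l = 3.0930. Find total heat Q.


Q1 (sensible, solid) = 0.2610 * 1.6470 * 18.3990 = 7.9091 kJ
Q2 (latent) = 0.2610 * 276.7880 = 72.2417 kJ
Q3 (sensible, liquid) = 0.2610 * 3.0930 * 54.1000 = 43.6735 kJ
Q_total = 123.8243 kJ

123.8243 kJ


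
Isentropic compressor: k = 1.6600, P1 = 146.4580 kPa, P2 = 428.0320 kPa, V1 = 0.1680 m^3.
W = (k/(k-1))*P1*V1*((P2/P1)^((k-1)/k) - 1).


(k-1)/k = 0.3976
(P2/P1)^exp = 1.5317
W = 2.5152 * 146.4580 * 0.1680 * (1.5317 - 1) = 32.9064 kJ

32.9064 kJ


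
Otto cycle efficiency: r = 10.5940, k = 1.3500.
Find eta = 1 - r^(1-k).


r^(k-1) = 2.2844
eta = 1 - 1/2.2844 = 0.5622 = 56.2247%

56.2247%


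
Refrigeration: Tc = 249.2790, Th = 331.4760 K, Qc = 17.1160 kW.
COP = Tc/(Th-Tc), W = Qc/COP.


COP = 249.2790 / 82.1970 = 3.0327
W = 17.1160 / 3.0327 = 5.6438 kW

COP = 3.0327, W = 5.6438 kW


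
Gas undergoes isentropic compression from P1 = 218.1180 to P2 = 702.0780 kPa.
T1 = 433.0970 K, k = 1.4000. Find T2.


(k-1)/k = 0.2857
(P2/P1)^exp = 1.3965
T2 = 433.0970 * 1.3965 = 604.8401 K

604.8401 K


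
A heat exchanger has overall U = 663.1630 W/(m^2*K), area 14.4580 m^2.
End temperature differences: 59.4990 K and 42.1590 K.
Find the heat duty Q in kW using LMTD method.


LMTD = 50.3322 K
Q = 663.1630 * 14.4580 * 50.3322 = 482585.3162 W = 482.5853 kW

482.5853 kW


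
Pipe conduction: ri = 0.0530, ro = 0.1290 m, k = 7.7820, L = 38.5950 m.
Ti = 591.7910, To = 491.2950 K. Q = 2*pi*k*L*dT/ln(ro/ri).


dT = 100.4960 K
ln(ro/ri) = 0.8895
Q = 2*pi*7.7820*38.5950*100.4960 / 0.8895 = 213203.8090 W

213203.8090 W


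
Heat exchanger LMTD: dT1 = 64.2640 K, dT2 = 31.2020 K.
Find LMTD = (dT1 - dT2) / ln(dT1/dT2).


dT1/dT2 = 2.0596
ln(dT1/dT2) = 0.7225
LMTD = 33.0620 / 0.7225 = 45.7595 K

45.7595 K


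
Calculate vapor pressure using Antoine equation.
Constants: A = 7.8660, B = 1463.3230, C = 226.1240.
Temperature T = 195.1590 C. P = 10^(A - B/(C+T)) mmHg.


C+T = 421.2830
B/(C+T) = 3.4735
log10(P) = 7.8660 - 3.4735 = 4.3925
P = 10^4.3925 = 24689.2734 mmHg

24689.2734 mmHg


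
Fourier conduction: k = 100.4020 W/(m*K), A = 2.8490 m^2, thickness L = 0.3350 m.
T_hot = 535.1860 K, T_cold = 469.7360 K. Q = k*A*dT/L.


dT = 65.4500 K
Q = 100.4020 * 2.8490 * 65.4500 / 0.3350 = 55885.5664 W

55885.5664 W


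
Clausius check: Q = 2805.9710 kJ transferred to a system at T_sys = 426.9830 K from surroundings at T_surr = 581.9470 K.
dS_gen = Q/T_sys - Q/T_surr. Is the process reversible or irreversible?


dS_sys = 2805.9710/426.9830 = 6.5716 kJ/K
dS_surr = -2805.9710/581.9470 = -4.8217 kJ/K
dS_gen = 6.5716 - 4.8217 = 1.7499 kJ/K (irreversible)

dS_gen = 1.7499 kJ/K, irreversible


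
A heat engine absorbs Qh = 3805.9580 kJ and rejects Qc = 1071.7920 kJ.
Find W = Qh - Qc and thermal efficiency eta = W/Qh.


W = 3805.9580 - 1071.7920 = 2734.1660 kJ
eta = 2734.1660 / 3805.9580 = 0.7184 = 71.8391%

W = 2734.1660 kJ, eta = 71.8391%


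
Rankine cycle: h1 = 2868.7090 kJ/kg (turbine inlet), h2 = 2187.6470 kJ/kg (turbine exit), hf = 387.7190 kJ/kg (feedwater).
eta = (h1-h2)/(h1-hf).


W = 681.0620 kJ/kg
Q_in = 2480.9900 kJ/kg
eta = 0.2745 = 27.4512%

eta = 27.4512%


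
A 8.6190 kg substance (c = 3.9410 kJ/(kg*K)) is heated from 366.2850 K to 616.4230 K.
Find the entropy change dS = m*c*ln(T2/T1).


T2/T1 = 1.6829
ln(T2/T1) = 0.5205
dS = 8.6190 * 3.9410 * 0.5205 = 17.6808 kJ/K

17.6808 kJ/K


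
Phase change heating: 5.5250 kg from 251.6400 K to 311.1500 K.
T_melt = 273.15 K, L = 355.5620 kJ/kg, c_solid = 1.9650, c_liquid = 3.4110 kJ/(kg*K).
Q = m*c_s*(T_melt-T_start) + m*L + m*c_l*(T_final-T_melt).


Q1 (sensible, solid) = 5.5250 * 1.9650 * 21.5100 = 233.5260 kJ
Q2 (latent) = 5.5250 * 355.5620 = 1964.4801 kJ
Q3 (sensible, liquid) = 5.5250 * 3.4110 * 38.0000 = 716.1395 kJ
Q_total = 2914.1455 kJ

2914.1455 kJ


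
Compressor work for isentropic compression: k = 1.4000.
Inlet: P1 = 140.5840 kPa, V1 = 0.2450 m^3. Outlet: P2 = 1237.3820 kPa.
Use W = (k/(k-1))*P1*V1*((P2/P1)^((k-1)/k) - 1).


(k-1)/k = 0.2857
(P2/P1)^exp = 1.8616
W = 3.5000 * 140.5840 * 0.2450 * (1.8616 - 1) = 103.8615 kJ

103.8615 kJ


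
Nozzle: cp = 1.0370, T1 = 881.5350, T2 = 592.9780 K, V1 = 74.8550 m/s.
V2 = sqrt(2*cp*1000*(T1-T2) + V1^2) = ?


dT = 288.5570 K
2*cp*1000*dT = 598467.2180
V1^2 = 5603.2710
V2 = sqrt(604070.4890) = 777.2197 m/s

777.2197 m/s


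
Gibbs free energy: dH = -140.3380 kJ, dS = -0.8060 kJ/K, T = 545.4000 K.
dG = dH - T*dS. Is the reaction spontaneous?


T*dS = 545.4000 * -0.8060 = -439.5924 kJ
dG = -140.3380 + 439.5924 = 299.2544 kJ (non-spontaneous)

dG = 299.2544 kJ, non-spontaneous


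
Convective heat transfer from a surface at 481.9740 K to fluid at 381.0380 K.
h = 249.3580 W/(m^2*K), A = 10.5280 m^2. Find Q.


dT = 100.9360 K
Q = 249.3580 * 10.5280 * 100.9360 = 264981.3280 W

264981.3280 W


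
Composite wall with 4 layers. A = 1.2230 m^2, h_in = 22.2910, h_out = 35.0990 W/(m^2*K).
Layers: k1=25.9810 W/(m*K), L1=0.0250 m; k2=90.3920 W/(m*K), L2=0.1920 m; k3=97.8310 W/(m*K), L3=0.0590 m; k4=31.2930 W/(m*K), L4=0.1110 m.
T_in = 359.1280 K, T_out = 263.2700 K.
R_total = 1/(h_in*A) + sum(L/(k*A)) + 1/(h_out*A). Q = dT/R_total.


R_conv_in = 1/(22.2910*1.2230) = 0.0367
R_1 = 0.0250/(25.9810*1.2230) = 0.0008
R_2 = 0.1920/(90.3920*1.2230) = 0.0017
R_3 = 0.0590/(97.8310*1.2230) = 0.0005
R_4 = 0.1110/(31.2930*1.2230) = 0.0029
R_conv_out = 1/(35.0990*1.2230) = 0.0233
R_total = 0.0659 K/W
Q = 95.8580 / 0.0659 = 1454.7275 W

R_total = 0.0659 K/W, Q = 1454.7275 W


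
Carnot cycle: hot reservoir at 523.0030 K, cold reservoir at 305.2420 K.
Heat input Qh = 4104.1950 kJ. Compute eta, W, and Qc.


eta = 1 - 305.2420/523.0030 = 0.4164
W = 0.4164 * 4104.1950 = 1708.8499 kJ
Qc = 4104.1950 - 1708.8499 = 2395.3451 kJ

eta = 41.6367%, W = 1708.8499 kJ, Qc = 2395.3451 kJ


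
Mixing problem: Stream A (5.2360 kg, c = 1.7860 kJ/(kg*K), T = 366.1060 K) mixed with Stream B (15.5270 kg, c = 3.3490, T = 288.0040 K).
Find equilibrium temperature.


num = 18399.8246
den = 61.3514
Tf = 299.9087 K

299.9087 K


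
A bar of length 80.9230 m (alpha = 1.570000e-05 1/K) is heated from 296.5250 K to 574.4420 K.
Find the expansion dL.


dT = 277.9170 K
dL = 1.570000e-05 * 80.9230 * 277.9170 = 0.353091 m
L_final = 81.276091 m

dL = 0.353091 m


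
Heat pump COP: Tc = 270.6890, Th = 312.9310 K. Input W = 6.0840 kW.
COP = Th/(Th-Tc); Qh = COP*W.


COP = 312.9310 / 42.2420 = 7.4081
Qh = 7.4081 * 6.0840 = 45.0706 kW

COP = 7.4081, Qh = 45.0706 kW


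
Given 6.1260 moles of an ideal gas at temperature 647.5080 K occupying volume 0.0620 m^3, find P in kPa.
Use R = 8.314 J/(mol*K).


P = nRT/V = 6.1260 * 8.314 * 647.5080 / 0.0620
= 32978.5951 / 0.0620 = 531912.8249 Pa = 531.9128 kPa

531.9128 kPa


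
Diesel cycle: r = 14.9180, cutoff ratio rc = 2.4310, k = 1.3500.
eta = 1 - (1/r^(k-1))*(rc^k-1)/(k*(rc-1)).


r^(k-1) = 2.5751
rc^k = 3.3175
eta = 0.5342 = 53.4150%

53.4150%


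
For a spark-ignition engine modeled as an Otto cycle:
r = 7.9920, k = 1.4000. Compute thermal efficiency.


r^(k-1) = 2.2965
eta = 1 - 1/2.2965 = 0.5646 = 56.4550%

56.4550%


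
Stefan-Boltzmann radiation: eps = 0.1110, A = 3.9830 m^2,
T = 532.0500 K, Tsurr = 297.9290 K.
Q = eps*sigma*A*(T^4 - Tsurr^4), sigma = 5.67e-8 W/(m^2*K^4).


T^4 = 8.0133e+10
Tsurr^4 = 7.8786e+09
Q = 0.1110 * 5.67e-8 * 3.9830 * 7.2254e+10 = 1811.2510 W

1811.2510 W


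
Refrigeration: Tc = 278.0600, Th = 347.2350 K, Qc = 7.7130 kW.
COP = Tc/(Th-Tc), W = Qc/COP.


COP = 278.0600 / 69.1750 = 4.0197
W = 7.7130 / 4.0197 = 1.9188 kW

COP = 4.0197, W = 1.9188 kW


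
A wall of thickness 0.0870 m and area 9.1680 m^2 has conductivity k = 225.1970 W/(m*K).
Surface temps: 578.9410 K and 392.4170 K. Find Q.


dT = 186.5240 K
Q = 225.1970 * 9.1680 * 186.5240 / 0.0870 = 4426420.5454 W

4426420.5454 W


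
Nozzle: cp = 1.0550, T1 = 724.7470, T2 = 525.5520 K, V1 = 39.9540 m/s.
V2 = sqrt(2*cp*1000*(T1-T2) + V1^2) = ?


dT = 199.1950 K
2*cp*1000*dT = 420301.4500
V1^2 = 1596.3221
V2 = sqrt(421897.7721) = 649.5366 m/s

649.5366 m/s


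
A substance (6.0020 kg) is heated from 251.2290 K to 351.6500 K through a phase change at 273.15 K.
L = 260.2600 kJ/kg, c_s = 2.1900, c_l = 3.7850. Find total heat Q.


Q1 (sensible, solid) = 6.0020 * 2.1900 * 21.9210 = 288.1380 kJ
Q2 (latent) = 6.0020 * 260.2600 = 1562.0805 kJ
Q3 (sensible, liquid) = 6.0020 * 3.7850 * 78.5000 = 1783.3292 kJ
Q_total = 3633.5477 kJ

3633.5477 kJ


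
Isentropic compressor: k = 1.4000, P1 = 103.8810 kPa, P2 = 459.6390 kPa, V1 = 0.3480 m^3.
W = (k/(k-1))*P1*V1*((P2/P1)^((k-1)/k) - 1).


(k-1)/k = 0.2857
(P2/P1)^exp = 1.5295
W = 3.5000 * 103.8810 * 0.3480 * (1.5295 - 1) = 66.9907 kJ

66.9907 kJ


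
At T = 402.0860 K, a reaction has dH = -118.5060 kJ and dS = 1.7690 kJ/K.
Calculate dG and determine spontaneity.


T*dS = 402.0860 * 1.7690 = 711.2901 kJ
dG = -118.5060 - 711.2901 = -829.7961 kJ (spontaneous)

dG = -829.7961 kJ, spontaneous


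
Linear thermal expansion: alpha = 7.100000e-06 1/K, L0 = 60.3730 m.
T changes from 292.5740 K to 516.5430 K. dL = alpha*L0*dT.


dT = 223.9690 K
dL = 7.100000e-06 * 60.3730 * 223.9690 = 0.096004 m
L_final = 60.469004 m

dL = 0.096004 m


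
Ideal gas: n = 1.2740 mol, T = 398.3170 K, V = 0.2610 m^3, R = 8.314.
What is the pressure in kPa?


P = nRT/V = 1.2740 * 8.314 * 398.3170 / 0.2610
= 4218.9880 / 0.2610 = 16164.7050 Pa = 16.1647 kPa

16.1647 kPa


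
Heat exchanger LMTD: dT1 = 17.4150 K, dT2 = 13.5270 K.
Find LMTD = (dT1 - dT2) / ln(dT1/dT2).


dT1/dT2 = 1.2874
ln(dT1/dT2) = 0.2526
LMTD = 3.8880 / 0.2526 = 15.3892 K

15.3892 K


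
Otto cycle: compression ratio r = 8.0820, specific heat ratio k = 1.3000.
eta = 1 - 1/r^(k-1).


r^(k-1) = 1.8718
eta = 1 - 1/1.8718 = 0.4658 = 46.5750%

46.5750%


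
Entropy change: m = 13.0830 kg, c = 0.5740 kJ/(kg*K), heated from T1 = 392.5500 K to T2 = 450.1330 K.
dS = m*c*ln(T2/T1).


T2/T1 = 1.1467
ln(T2/T1) = 0.1369
dS = 13.0830 * 0.5740 * 0.1369 = 1.0279 kJ/K

1.0279 kJ/K


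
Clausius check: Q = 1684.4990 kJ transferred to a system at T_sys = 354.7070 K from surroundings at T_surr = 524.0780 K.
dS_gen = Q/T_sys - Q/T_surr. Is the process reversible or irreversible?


dS_sys = 1684.4990/354.7070 = 4.7490 kJ/K
dS_surr = -1684.4990/524.0780 = -3.2142 kJ/K
dS_gen = 4.7490 - 3.2142 = 1.5348 kJ/K (irreversible)

dS_gen = 1.5348 kJ/K, irreversible


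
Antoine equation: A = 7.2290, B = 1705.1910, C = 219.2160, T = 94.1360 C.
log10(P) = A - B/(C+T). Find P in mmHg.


C+T = 313.3520
B/(C+T) = 5.4418
log10(P) = 7.2290 - 5.4418 = 1.7872
P = 10^1.7872 = 61.2668 mmHg

61.2668 mmHg


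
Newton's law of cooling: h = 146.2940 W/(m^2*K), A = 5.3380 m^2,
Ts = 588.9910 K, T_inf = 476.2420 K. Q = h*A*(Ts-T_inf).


dT = 112.7490 K
Q = 146.2940 * 5.3380 * 112.7490 = 88047.6528 W

88047.6528 W


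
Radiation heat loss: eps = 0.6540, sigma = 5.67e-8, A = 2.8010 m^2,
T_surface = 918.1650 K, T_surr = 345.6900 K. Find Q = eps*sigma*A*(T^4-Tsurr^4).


T^4 = 7.1069e+11
Tsurr^4 = 1.4281e+10
Q = 0.6540 * 5.67e-8 * 2.8010 * 6.9641e+11 = 72333.8048 W

72333.8048 W


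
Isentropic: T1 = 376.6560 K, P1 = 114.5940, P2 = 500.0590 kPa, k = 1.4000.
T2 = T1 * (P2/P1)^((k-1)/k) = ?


(k-1)/k = 0.2857
(P2/P1)^exp = 1.5234
T2 = 376.6560 * 1.5234 = 573.8017 K

573.8017 K


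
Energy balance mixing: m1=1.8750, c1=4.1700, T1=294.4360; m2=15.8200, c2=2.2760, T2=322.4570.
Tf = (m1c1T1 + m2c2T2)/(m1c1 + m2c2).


num = 13912.6114
den = 43.8251
Tf = 317.4578 K

317.4578 K


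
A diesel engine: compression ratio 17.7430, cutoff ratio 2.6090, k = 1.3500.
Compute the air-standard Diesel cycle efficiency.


r^(k-1) = 2.7363
rc^k = 3.6496
eta = 0.5542 = 55.4217%

55.4217%


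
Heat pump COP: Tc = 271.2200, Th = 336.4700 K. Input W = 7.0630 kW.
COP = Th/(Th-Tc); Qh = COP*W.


COP = 336.4700 / 65.2500 = 5.1566
Qh = 5.1566 * 7.0630 = 36.4213 kW

COP = 5.1566, Qh = 36.4213 kW


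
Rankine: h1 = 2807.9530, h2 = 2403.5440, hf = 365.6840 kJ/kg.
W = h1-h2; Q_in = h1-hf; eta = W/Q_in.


W = 404.4090 kJ/kg
Q_in = 2442.2690 kJ/kg
eta = 0.1656 = 16.5587%

eta = 16.5587%


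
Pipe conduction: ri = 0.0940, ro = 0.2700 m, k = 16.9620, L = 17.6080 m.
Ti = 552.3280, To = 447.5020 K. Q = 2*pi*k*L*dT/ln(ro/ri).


dT = 104.8260 K
ln(ro/ri) = 1.0551
Q = 2*pi*16.9620*17.6080*104.8260 / 1.0551 = 186436.5946 W

186436.5946 W


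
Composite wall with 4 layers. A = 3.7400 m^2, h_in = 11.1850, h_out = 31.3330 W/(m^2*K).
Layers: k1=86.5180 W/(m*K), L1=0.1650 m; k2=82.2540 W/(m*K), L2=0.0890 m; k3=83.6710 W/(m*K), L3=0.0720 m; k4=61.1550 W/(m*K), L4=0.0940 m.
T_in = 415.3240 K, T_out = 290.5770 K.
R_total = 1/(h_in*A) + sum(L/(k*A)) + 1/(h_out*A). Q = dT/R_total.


R_conv_in = 1/(11.1850*3.7400) = 0.0239
R_1 = 0.1650/(86.5180*3.7400) = 0.0005
R_2 = 0.0890/(82.2540*3.7400) = 0.0003
R_3 = 0.0720/(83.6710*3.7400) = 0.0002
R_4 = 0.0940/(61.1550*3.7400) = 0.0004
R_conv_out = 1/(31.3330*3.7400) = 0.0085
R_total = 0.0339 K/W
Q = 124.7470 / 0.0339 = 3682.1349 W

R_total = 0.0339 K/W, Q = 3682.1349 W


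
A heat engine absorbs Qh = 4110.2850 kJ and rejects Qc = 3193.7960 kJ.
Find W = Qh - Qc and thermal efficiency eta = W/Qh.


W = 4110.2850 - 3193.7960 = 916.4890 kJ
eta = 916.4890 / 4110.2850 = 0.2230 = 22.2975%

W = 916.4890 kJ, eta = 22.2975%


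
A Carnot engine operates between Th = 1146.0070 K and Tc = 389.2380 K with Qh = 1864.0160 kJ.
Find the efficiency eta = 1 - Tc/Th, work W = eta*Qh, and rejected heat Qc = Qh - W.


eta = 1 - 389.2380/1146.0070 = 0.6604
W = 0.6604 * 1864.0160 = 1230.9083 kJ
Qc = 1864.0160 - 1230.9083 = 633.1077 kJ

eta = 66.0353%, W = 1230.9083 kJ, Qc = 633.1077 kJ


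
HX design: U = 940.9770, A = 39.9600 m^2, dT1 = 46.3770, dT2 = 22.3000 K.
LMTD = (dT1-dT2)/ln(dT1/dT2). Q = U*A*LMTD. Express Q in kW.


LMTD = 32.8823 K
Q = 940.9770 * 39.9600 * 32.8823 = 1236422.9898 W = 1236.4230 kW

1236.4230 kW


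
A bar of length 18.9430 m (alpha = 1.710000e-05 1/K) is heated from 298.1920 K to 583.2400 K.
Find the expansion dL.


dT = 285.0480 K
dL = 1.710000e-05 * 18.9430 * 285.0480 = 0.092334 m
L_final = 19.035334 m

dL = 0.092334 m


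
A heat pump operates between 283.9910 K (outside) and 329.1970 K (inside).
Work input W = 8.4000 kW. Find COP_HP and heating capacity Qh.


COP = 329.1970 / 45.2060 = 7.2822
Qh = 7.2822 * 8.4000 = 61.1701 kW

COP = 7.2822, Qh = 61.1701 kW


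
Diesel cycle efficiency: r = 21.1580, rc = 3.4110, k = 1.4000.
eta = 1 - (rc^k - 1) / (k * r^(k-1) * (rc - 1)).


r^(k-1) = 3.3899
rc^k = 5.5723
eta = 0.6004 = 60.0405%

60.0405%


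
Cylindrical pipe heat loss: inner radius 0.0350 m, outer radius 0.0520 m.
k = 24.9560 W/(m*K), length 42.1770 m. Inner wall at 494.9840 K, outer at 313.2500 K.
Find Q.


dT = 181.7340 K
ln(ro/ri) = 0.3959
Q = 2*pi*24.9560*42.1770*181.7340 / 0.3959 = 3035889.6315 W

3035889.6315 W


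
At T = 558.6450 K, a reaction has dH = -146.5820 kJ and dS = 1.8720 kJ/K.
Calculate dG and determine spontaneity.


T*dS = 558.6450 * 1.8720 = 1045.7834 kJ
dG = -146.5820 - 1045.7834 = -1192.3654 kJ (spontaneous)

dG = -1192.3654 kJ, spontaneous


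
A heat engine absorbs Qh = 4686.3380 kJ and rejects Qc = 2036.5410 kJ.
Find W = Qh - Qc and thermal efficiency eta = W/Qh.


W = 4686.3380 - 2036.5410 = 2649.7970 kJ
eta = 2649.7970 / 4686.3380 = 0.5654 = 56.5430%

W = 2649.7970 kJ, eta = 56.5430%


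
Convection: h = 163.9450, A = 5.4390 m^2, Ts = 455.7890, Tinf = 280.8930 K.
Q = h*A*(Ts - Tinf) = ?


dT = 174.8960 K
Q = 163.9450 * 5.4390 * 174.8960 = 155954.2132 W

155954.2132 W
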